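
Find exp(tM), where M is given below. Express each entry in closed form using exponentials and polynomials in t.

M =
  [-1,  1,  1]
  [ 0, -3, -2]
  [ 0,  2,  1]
e^{tM} =
  [exp(-t), t*exp(-t), t*exp(-t)]
  [0, -2*t*exp(-t) + exp(-t), -2*t*exp(-t)]
  [0, 2*t*exp(-t), 2*t*exp(-t) + exp(-t)]

Strategy: write M = P · J · P⁻¹ where J is a Jordan canonical form, so e^{tM} = P · e^{tJ} · P⁻¹, and e^{tJ} can be computed block-by-block.

M has Jordan form
J =
  [-1,  1,  0]
  [ 0, -1,  0]
  [ 0,  0, -1]
(up to reordering of blocks).

Per-block formulas:
  For a 1×1 block at λ = -1: exp(t · [-1]) = [e^(-1t)].
  For a 2×2 Jordan block J_2(-1): exp(t · J_2(-1)) = e^(-1t)·(I + t·N), where N is the 2×2 nilpotent shift.

After assembling e^{tJ} and conjugating by P, we get:

e^{tM} =
  [exp(-t), t*exp(-t), t*exp(-t)]
  [0, -2*t*exp(-t) + exp(-t), -2*t*exp(-t)]
  [0, 2*t*exp(-t), 2*t*exp(-t) + exp(-t)]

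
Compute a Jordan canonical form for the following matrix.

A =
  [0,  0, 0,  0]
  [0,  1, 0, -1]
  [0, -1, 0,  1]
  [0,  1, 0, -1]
J_2(0) ⊕ J_1(0) ⊕ J_1(0)

The characteristic polynomial is
  det(x·I − A) = x^4

Eigenvalues and multiplicities (the geometric multiplicity of λ is n − rank(A − λI), which equals the number of Jordan blocks for λ):
  λ = 0: algebraic multiplicity = 4, geometric multiplicity = 3

Determining the block sizes for each eigenvalue:
  λ = 0: 3 blocks summing to 4 forces exactly one block of size 2 and the rest size 1 → block sizes [2, 1, 1]

Assembling the blocks gives a Jordan form
J =
  [0, 1, 0, 0]
  [0, 0, 0, 0]
  [0, 0, 0, 0]
  [0, 0, 0, 0]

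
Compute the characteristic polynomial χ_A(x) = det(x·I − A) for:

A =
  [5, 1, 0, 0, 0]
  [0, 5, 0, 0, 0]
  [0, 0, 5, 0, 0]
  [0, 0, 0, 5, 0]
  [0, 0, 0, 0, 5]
x^5 - 25*x^4 + 250*x^3 - 1250*x^2 + 3125*x - 3125

Expanding det(x·I − A) (e.g. by cofactor expansion or by noting that A is similar to its Jordan form J, which has the same characteristic polynomial as A) gives
  χ_A(x) = x^5 - 25*x^4 + 250*x^3 - 1250*x^2 + 3125*x - 3125
which factors as (x - 5)^5. The eigenvalues (with algebraic multiplicities) are λ = 5 with multiplicity 5.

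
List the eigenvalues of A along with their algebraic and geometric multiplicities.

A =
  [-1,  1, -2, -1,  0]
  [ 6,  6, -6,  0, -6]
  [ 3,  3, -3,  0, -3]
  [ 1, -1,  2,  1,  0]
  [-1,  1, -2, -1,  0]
λ = 0: alg = 4, geom = 3; λ = 3: alg = 1, geom = 1

Step 1 — factor the characteristic polynomial to read off the algebraic multiplicities:
  χ_A(x) = x^4*(x - 3)

Step 2 — compute geometric multiplicities via the rank-nullity identity g(λ) = n − rank(A − λI):
  rank(A − (0)·I) = 2, so dim ker(A − (0)·I) = n − 2 = 3
  rank(A − (3)·I) = 4, so dim ker(A − (3)·I) = n − 4 = 1

Summary:
  λ = 0: algebraic multiplicity = 4, geometric multiplicity = 3
  λ = 3: algebraic multiplicity = 1, geometric multiplicity = 1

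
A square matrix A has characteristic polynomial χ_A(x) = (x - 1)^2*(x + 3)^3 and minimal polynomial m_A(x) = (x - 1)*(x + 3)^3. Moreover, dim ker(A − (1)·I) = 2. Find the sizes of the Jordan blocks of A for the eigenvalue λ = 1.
Block sizes for λ = 1: [1, 1]

Step 1 — from the characteristic polynomial, algebraic multiplicity of λ = 1 is 2. From dim ker(A − (1)·I) = 2, there are exactly 2 Jordan blocks for λ = 1.
Step 2 — from the minimal polynomial, the factor (x − 1) tells us the largest block for λ = 1 has size 1.
Step 3 — with total size 2, 2 blocks, and largest block 1, the block sizes (in nonincreasing order) are [1, 1].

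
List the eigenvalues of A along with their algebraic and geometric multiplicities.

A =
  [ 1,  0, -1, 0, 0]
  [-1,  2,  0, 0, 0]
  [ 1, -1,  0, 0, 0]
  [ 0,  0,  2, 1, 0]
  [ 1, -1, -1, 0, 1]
λ = 1: alg = 5, geom = 3

Step 1 — factor the characteristic polynomial to read off the algebraic multiplicities:
  χ_A(x) = (x - 1)^5

Step 2 — compute geometric multiplicities via the rank-nullity identity g(λ) = n − rank(A − λI):
  rank(A − (1)·I) = 2, so dim ker(A − (1)·I) = n − 2 = 3

Summary:
  λ = 1: algebraic multiplicity = 5, geometric multiplicity = 3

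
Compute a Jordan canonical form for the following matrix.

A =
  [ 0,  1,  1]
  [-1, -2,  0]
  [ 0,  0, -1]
J_3(-1)

The characteristic polynomial is
  det(x·I − A) = x^3 + 3*x^2 + 3*x + 1 = (x + 1)^3

Eigenvalues and multiplicities (the geometric multiplicity of λ is n − rank(A − λI), which equals the number of Jordan blocks for λ):
  λ = -1: algebraic multiplicity = 3, geometric multiplicity = 1

Determining the block sizes for each eigenvalue:
  λ = -1: one block (gm = 1), so the single block has size am = 3 → block sizes [3]

Assembling the blocks gives a Jordan form
J =
  [-1,  1,  0]
  [ 0, -1,  1]
  [ 0,  0, -1]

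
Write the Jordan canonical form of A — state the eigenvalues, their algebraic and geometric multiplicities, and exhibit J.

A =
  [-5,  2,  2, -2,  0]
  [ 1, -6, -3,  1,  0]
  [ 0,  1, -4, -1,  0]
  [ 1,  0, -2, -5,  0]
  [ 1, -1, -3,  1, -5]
J_2(-5) ⊕ J_2(-5) ⊕ J_1(-5)

The characteristic polynomial is
  det(x·I − A) = x^5 + 25*x^4 + 250*x^3 + 1250*x^2 + 3125*x + 3125 = (x + 5)^5

Eigenvalues and multiplicities (the geometric multiplicity of λ is n − rank(A − λI), which equals the number of Jordan blocks for λ):
  λ = -5: algebraic multiplicity = 5, geometric multiplicity = 3

Determining the block sizes for each eigenvalue:
  λ = -5: with am = 5 and gm = 3, the partition is not yet determined (e.g. several partitions of 5 into 3 parts exist). Let N = A − (-5)·I. Computing rank(N^1) = 2, rank(N^2) = 0; the number of blocks of size ≥ j is rank(N^{j−1}) − rank(N^j), giving [3, 2]. So we have 2 block(s) of size 2, 1 block(s) of size 1 → block sizes [2, 2, 1]

Assembling the blocks gives a Jordan form
J =
  [-5,  1,  0,  0,  0]
  [ 0, -5,  0,  0,  0]
  [ 0,  0, -5,  1,  0]
  [ 0,  0,  0, -5,  0]
  [ 0,  0,  0,  0, -5]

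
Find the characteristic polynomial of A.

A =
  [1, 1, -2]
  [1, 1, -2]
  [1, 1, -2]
x^3

Expanding det(x·I − A) (e.g. by cofactor expansion or by noting that A is similar to its Jordan form J, which has the same characteristic polynomial as A) gives
  χ_A(x) = x^3
which factors as x^3. The eigenvalues (with algebraic multiplicities) are λ = 0 with multiplicity 3.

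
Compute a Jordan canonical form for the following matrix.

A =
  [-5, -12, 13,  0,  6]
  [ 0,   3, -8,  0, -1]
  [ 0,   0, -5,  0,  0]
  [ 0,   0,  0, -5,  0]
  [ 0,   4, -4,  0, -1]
J_2(-5) ⊕ J_1(-5) ⊕ J_2(1)

The characteristic polynomial is
  det(x·I − A) = x^5 + 13*x^4 + 46*x^3 - 10*x^2 - 175*x + 125 = (x - 1)^2*(x + 5)^3

Eigenvalues and multiplicities (the geometric multiplicity of λ is n − rank(A − λI), which equals the number of Jordan blocks for λ):
  λ = -5: algebraic multiplicity = 3, geometric multiplicity = 2
  λ = 1: algebraic multiplicity = 2, geometric multiplicity = 1

Determining the block sizes for each eigenvalue:
  λ = -5: 2 blocks summing to 3 forces exactly one block of size 2 and the rest size 1 → block sizes [2, 1]
  λ = 1: one block (gm = 1), so the single block has size am = 2 → block sizes [2]

Assembling the blocks gives a Jordan form
J =
  [-5,  1,  0, 0, 0]
  [ 0, -5,  0, 0, 0]
  [ 0,  0, -5, 0, 0]
  [ 0,  0,  0, 1, 1]
  [ 0,  0,  0, 0, 1]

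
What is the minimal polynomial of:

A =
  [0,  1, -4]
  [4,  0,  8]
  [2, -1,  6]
x^2 - 4*x + 4

The characteristic polynomial is χ_A(x) = (x - 2)^3, so the eigenvalues are known. The minimal polynomial is
  m_A(x) = Π_λ (x − λ)^{k_λ}
where k_λ is the size of the *largest* Jordan block for λ (equivalently, the smallest k with (A − λI)^k v = 0 for every generalised eigenvector v of λ).

  λ = 2: largest Jordan block has size 2, contributing (x − 2)^2

So m_A(x) = (x - 2)^2 = x^2 - 4*x + 4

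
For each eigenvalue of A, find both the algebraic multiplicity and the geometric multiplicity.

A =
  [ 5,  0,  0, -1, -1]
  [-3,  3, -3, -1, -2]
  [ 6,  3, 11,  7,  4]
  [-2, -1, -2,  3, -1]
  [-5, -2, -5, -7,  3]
λ = 5: alg = 5, geom = 2

Step 1 — factor the characteristic polynomial to read off the algebraic multiplicities:
  χ_A(x) = (x - 5)^5

Step 2 — compute geometric multiplicities via the rank-nullity identity g(λ) = n − rank(A − λI):
  rank(A − (5)·I) = 3, so dim ker(A − (5)·I) = n − 3 = 2

Summary:
  λ = 5: algebraic multiplicity = 5, geometric multiplicity = 2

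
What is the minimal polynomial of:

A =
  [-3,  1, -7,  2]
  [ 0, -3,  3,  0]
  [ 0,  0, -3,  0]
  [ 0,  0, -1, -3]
x^3 + 9*x^2 + 27*x + 27

The characteristic polynomial is χ_A(x) = (x + 3)^4, so the eigenvalues are known. The minimal polynomial is
  m_A(x) = Π_λ (x − λ)^{k_λ}
where k_λ is the size of the *largest* Jordan block for λ (equivalently, the smallest k with (A − λI)^k v = 0 for every generalised eigenvector v of λ).

  λ = -3: largest Jordan block has size 3, contributing (x + 3)^3

So m_A(x) = (x + 3)^3 = x^3 + 9*x^2 + 27*x + 27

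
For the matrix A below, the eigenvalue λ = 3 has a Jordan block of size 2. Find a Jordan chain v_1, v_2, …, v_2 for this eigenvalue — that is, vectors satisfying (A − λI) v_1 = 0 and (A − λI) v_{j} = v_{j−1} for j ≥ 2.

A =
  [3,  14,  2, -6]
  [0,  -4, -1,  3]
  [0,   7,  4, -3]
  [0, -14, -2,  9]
A Jordan chain for λ = 3 of length 2:
v_1 = (14, -7, 7, -14)ᵀ
v_2 = (0, 1, 0, 0)ᵀ

Let N = A − (3)·I. We want v_2 with N^2 v_2 = 0 but N^1 v_2 ≠ 0; then v_{j-1} := N · v_j for j = 2, …, 2.

Pick v_2 = (0, 1, 0, 0)ᵀ.
Then v_1 = N · v_2 = (14, -7, 7, -14)ᵀ.

Sanity check: (A − (3)·I) v_1 = (0, 0, 0, 0)ᵀ = 0. ✓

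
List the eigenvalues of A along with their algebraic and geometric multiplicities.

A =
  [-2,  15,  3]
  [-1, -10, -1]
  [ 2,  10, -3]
λ = -5: alg = 3, geom = 2

Step 1 — factor the characteristic polynomial to read off the algebraic multiplicities:
  χ_A(x) = (x + 5)^3

Step 2 — compute geometric multiplicities via the rank-nullity identity g(λ) = n − rank(A − λI):
  rank(A − (-5)·I) = 1, so dim ker(A − (-5)·I) = n − 1 = 2

Summary:
  λ = -5: algebraic multiplicity = 3, geometric multiplicity = 2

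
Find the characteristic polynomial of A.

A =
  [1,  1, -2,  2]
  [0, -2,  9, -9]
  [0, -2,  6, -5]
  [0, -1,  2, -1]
x^4 - 4*x^3 + 6*x^2 - 4*x + 1

Expanding det(x·I − A) (e.g. by cofactor expansion or by noting that A is similar to its Jordan form J, which has the same characteristic polynomial as A) gives
  χ_A(x) = x^4 - 4*x^3 + 6*x^2 - 4*x + 1
which factors as (x - 1)^4. The eigenvalues (with algebraic multiplicities) are λ = 1 with multiplicity 4.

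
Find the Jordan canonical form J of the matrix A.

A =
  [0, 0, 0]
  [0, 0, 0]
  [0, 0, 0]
J_1(0) ⊕ J_1(0) ⊕ J_1(0)

The characteristic polynomial is
  det(x·I − A) = x^3

Eigenvalues and multiplicities (the geometric multiplicity of λ is n − rank(A − λI), which equals the number of Jordan blocks for λ):
  λ = 0: algebraic multiplicity = 3, geometric multiplicity = 3

Determining the block sizes for each eigenvalue:
  λ = 0: gm = am = 3, so every block has size 1 → block sizes [1, 1, 1]

Assembling the blocks gives a Jordan form
J =
  [0, 0, 0]
  [0, 0, 0]
  [0, 0, 0]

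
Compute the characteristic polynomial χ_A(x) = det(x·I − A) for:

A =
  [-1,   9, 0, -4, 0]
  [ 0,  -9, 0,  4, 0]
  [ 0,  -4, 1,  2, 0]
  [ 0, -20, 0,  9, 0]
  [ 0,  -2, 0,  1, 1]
x^5 - x^4 - 2*x^3 + 2*x^2 + x - 1

Expanding det(x·I − A) (e.g. by cofactor expansion or by noting that A is similar to its Jordan form J, which has the same characteristic polynomial as A) gives
  χ_A(x) = x^5 - x^4 - 2*x^3 + 2*x^2 + x - 1
which factors as (x - 1)^3*(x + 1)^2. The eigenvalues (with algebraic multiplicities) are λ = -1 with multiplicity 2, λ = 1 with multiplicity 3.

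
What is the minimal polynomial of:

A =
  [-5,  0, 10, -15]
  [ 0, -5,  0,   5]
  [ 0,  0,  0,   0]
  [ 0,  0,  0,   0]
x^2 + 5*x

The characteristic polynomial is χ_A(x) = x^2*(x + 5)^2, so the eigenvalues are known. The minimal polynomial is
  m_A(x) = Π_λ (x − λ)^{k_λ}
where k_λ is the size of the *largest* Jordan block for λ (equivalently, the smallest k with (A − λI)^k v = 0 for every generalised eigenvector v of λ).

  λ = -5: largest Jordan block has size 1, contributing (x + 5)
  λ = 0: largest Jordan block has size 1, contributing (x − 0)

So m_A(x) = x*(x + 5) = x^2 + 5*x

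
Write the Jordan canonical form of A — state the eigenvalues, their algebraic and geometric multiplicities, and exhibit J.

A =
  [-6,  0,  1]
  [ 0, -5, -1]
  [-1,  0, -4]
J_3(-5)

The characteristic polynomial is
  det(x·I − A) = x^3 + 15*x^2 + 75*x + 125 = (x + 5)^3

Eigenvalues and multiplicities (the geometric multiplicity of λ is n − rank(A − λI), which equals the number of Jordan blocks for λ):
  λ = -5: algebraic multiplicity = 3, geometric multiplicity = 1

Determining the block sizes for each eigenvalue:
  λ = -5: one block (gm = 1), so the single block has size am = 3 → block sizes [3]

Assembling the blocks gives a Jordan form
J =
  [-5,  1,  0]
  [ 0, -5,  1]
  [ 0,  0, -5]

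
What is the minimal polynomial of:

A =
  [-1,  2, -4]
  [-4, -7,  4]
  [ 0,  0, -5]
x^2 + 8*x + 15

The characteristic polynomial is χ_A(x) = (x + 3)*(x + 5)^2, so the eigenvalues are known. The minimal polynomial is
  m_A(x) = Π_λ (x − λ)^{k_λ}
where k_λ is the size of the *largest* Jordan block for λ (equivalently, the smallest k with (A − λI)^k v = 0 for every generalised eigenvector v of λ).

  λ = -5: largest Jordan block has size 1, contributing (x + 5)
  λ = -3: largest Jordan block has size 1, contributing (x + 3)

So m_A(x) = (x + 3)*(x + 5) = x^2 + 8*x + 15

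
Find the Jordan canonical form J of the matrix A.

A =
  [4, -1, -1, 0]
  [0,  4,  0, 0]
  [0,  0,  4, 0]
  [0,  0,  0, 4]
J_2(4) ⊕ J_1(4) ⊕ J_1(4)

The characteristic polynomial is
  det(x·I − A) = x^4 - 16*x^3 + 96*x^2 - 256*x + 256 = (x - 4)^4

Eigenvalues and multiplicities (the geometric multiplicity of λ is n − rank(A − λI), which equals the number of Jordan blocks for λ):
  λ = 4: algebraic multiplicity = 4, geometric multiplicity = 3

Determining the block sizes for each eigenvalue:
  λ = 4: 3 blocks summing to 4 forces exactly one block of size 2 and the rest size 1 → block sizes [2, 1, 1]

Assembling the blocks gives a Jordan form
J =
  [4, 1, 0, 0]
  [0, 4, 0, 0]
  [0, 0, 4, 0]
  [0, 0, 0, 4]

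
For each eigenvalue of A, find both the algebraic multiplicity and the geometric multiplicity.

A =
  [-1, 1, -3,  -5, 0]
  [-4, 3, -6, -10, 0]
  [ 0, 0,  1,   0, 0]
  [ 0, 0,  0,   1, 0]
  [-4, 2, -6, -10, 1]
λ = 1: alg = 5, geom = 4

Step 1 — factor the characteristic polynomial to read off the algebraic multiplicities:
  χ_A(x) = (x - 1)^5

Step 2 — compute geometric multiplicities via the rank-nullity identity g(λ) = n − rank(A − λI):
  rank(A − (1)·I) = 1, so dim ker(A − (1)·I) = n − 1 = 4

Summary:
  λ = 1: algebraic multiplicity = 5, geometric multiplicity = 4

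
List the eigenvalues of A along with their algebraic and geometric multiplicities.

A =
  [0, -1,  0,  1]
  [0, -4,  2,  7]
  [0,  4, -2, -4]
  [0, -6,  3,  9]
λ = 0: alg = 3, geom = 1; λ = 3: alg = 1, geom = 1

Step 1 — factor the characteristic polynomial to read off the algebraic multiplicities:
  χ_A(x) = x^3*(x - 3)

Step 2 — compute geometric multiplicities via the rank-nullity identity g(λ) = n − rank(A − λI):
  rank(A − (0)·I) = 3, so dim ker(A − (0)·I) = n − 3 = 1
  rank(A − (3)·I) = 3, so dim ker(A − (3)·I) = n − 3 = 1

Summary:
  λ = 0: algebraic multiplicity = 3, geometric multiplicity = 1
  λ = 3: algebraic multiplicity = 1, geometric multiplicity = 1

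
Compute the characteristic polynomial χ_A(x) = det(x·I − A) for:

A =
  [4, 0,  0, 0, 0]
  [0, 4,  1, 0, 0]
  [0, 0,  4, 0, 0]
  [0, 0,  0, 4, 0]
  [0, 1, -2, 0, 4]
x^5 - 20*x^4 + 160*x^3 - 640*x^2 + 1280*x - 1024

Expanding det(x·I − A) (e.g. by cofactor expansion or by noting that A is similar to its Jordan form J, which has the same characteristic polynomial as A) gives
  χ_A(x) = x^5 - 20*x^4 + 160*x^3 - 640*x^2 + 1280*x - 1024
which factors as (x - 4)^5. The eigenvalues (with algebraic multiplicities) are λ = 4 with multiplicity 5.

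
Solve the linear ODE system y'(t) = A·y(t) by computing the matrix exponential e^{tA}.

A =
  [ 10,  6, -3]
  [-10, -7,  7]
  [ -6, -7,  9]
e^{tA} =
  [-3*t^2*exp(4*t) + 6*t*exp(4*t) + exp(4*t), -9*t^2*exp(4*t)/2 + 6*t*exp(4*t), 9*t^2*exp(4*t)/2 - 3*t*exp(4*t)]
  [4*t^2*exp(4*t) - 10*t*exp(4*t), 6*t^2*exp(4*t) - 11*t*exp(4*t) + exp(4*t), -6*t^2*exp(4*t) + 7*t*exp(4*t)]
  [2*t^2*exp(4*t) - 6*t*exp(4*t), 3*t^2*exp(4*t) - 7*t*exp(4*t), -3*t^2*exp(4*t) + 5*t*exp(4*t) + exp(4*t)]

Strategy: write A = P · J · P⁻¹ where J is a Jordan canonical form, so e^{tA} = P · e^{tJ} · P⁻¹, and e^{tJ} can be computed block-by-block.

A has Jordan form
J =
  [4, 1, 0]
  [0, 4, 1]
  [0, 0, 4]
(up to reordering of blocks).

Per-block formulas:
  For a 3×3 Jordan block J_3(4): exp(t · J_3(4)) = e^(4t)·(I + t·N + (t^2/2)·N^2), where N is the 3×3 nilpotent shift.

After assembling e^{tJ} and conjugating by P, we get:

e^{tA} =
  [-3*t^2*exp(4*t) + 6*t*exp(4*t) + exp(4*t), -9*t^2*exp(4*t)/2 + 6*t*exp(4*t), 9*t^2*exp(4*t)/2 - 3*t*exp(4*t)]
  [4*t^2*exp(4*t) - 10*t*exp(4*t), 6*t^2*exp(4*t) - 11*t*exp(4*t) + exp(4*t), -6*t^2*exp(4*t) + 7*t*exp(4*t)]
  [2*t^2*exp(4*t) - 6*t*exp(4*t), 3*t^2*exp(4*t) - 7*t*exp(4*t), -3*t^2*exp(4*t) + 5*t*exp(4*t) + exp(4*t)]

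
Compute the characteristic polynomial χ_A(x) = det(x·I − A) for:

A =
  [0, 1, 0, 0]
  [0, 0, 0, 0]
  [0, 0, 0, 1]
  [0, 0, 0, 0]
x^4

Expanding det(x·I − A) (e.g. by cofactor expansion or by noting that A is similar to its Jordan form J, which has the same characteristic polynomial as A) gives
  χ_A(x) = x^4
which factors as x^4. The eigenvalues (with algebraic multiplicities) are λ = 0 with multiplicity 4.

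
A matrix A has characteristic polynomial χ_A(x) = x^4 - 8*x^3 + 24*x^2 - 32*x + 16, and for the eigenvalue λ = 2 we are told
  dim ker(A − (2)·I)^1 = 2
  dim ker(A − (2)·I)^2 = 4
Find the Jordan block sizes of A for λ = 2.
Block sizes for λ = 2: [2, 2]

From the dimensions of kernels of powers, the number of Jordan blocks of size at least j is d_j − d_{j−1} where d_j = dim ker(N^j) (with d_0 = 0). Computing the differences gives [2, 2].
The number of blocks of size exactly k is (#blocks of size ≥ k) − (#blocks of size ≥ k + 1), so the partition is: 2 block(s) of size 2.
In nonincreasing order the block sizes are [2, 2].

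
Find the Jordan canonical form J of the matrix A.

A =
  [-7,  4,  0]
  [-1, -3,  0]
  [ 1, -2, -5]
J_2(-5) ⊕ J_1(-5)

The characteristic polynomial is
  det(x·I − A) = x^3 + 15*x^2 + 75*x + 125 = (x + 5)^3

Eigenvalues and multiplicities (the geometric multiplicity of λ is n − rank(A − λI), which equals the number of Jordan blocks for λ):
  λ = -5: algebraic multiplicity = 3, geometric multiplicity = 2

Determining the block sizes for each eigenvalue:
  λ = -5: 2 blocks summing to 3 forces exactly one block of size 2 and the rest size 1 → block sizes [2, 1]

Assembling the blocks gives a Jordan form
J =
  [-5,  1,  0]
  [ 0, -5,  0]
  [ 0,  0, -5]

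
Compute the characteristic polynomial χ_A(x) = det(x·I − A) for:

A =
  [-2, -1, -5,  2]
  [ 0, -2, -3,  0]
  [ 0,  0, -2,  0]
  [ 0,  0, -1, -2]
x^4 + 8*x^3 + 24*x^2 + 32*x + 16

Expanding det(x·I − A) (e.g. by cofactor expansion or by noting that A is similar to its Jordan form J, which has the same characteristic polynomial as A) gives
  χ_A(x) = x^4 + 8*x^3 + 24*x^2 + 32*x + 16
which factors as (x + 2)^4. The eigenvalues (with algebraic multiplicities) are λ = -2 with multiplicity 4.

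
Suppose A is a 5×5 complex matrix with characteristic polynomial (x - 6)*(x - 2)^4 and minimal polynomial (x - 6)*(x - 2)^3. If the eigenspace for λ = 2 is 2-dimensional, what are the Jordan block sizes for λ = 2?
Block sizes for λ = 2: [3, 1]

Step 1 — from the characteristic polynomial, algebraic multiplicity of λ = 2 is 4. From dim ker(A − (2)·I) = 2, there are exactly 2 Jordan blocks for λ = 2.
Step 2 — from the minimal polynomial, the factor (x − 2)^3 tells us the largest block for λ = 2 has size 3.
Step 3 — with total size 4, 2 blocks, and largest block 3, the block sizes (in nonincreasing order) are [3, 1].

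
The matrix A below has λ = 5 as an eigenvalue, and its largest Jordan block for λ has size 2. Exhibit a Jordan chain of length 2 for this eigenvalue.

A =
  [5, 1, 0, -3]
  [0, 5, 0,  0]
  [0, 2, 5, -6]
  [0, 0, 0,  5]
A Jordan chain for λ = 5 of length 2:
v_1 = (1, 0, 2, 0)ᵀ
v_2 = (0, 1, 0, 0)ᵀ

Let N = A − (5)·I. We want v_2 with N^2 v_2 = 0 but N^1 v_2 ≠ 0; then v_{j-1} := N · v_j for j = 2, …, 2.

Pick v_2 = (0, 1, 0, 0)ᵀ.
Then v_1 = N · v_2 = (1, 0, 2, 0)ᵀ.

Sanity check: (A − (5)·I) v_1 = (0, 0, 0, 0)ᵀ = 0. ✓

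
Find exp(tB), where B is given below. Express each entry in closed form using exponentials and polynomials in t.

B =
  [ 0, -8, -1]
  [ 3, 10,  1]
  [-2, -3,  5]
e^{tB} =
  [3*t^2*exp(5*t)/2 - 5*t*exp(5*t) + exp(5*t), 3*t^2*exp(5*t)/2 - 8*t*exp(5*t), -3*t^2*exp(5*t)/2 - t*exp(5*t)]
  [-t^2*exp(5*t) + 3*t*exp(5*t), -t^2*exp(5*t) + 5*t*exp(5*t) + exp(5*t), t^2*exp(5*t) + t*exp(5*t)]
  [t^2*exp(5*t)/2 - 2*t*exp(5*t), t^2*exp(5*t)/2 - 3*t*exp(5*t), -t^2*exp(5*t)/2 + exp(5*t)]

Strategy: write B = P · J · P⁻¹ where J is a Jordan canonical form, so e^{tB} = P · e^{tJ} · P⁻¹, and e^{tJ} can be computed block-by-block.

B has Jordan form
J =
  [5, 1, 0]
  [0, 5, 1]
  [0, 0, 5]
(up to reordering of blocks).

Per-block formulas:
  For a 3×3 Jordan block J_3(5): exp(t · J_3(5)) = e^(5t)·(I + t·N + (t^2/2)·N^2), where N is the 3×3 nilpotent shift.

After assembling e^{tJ} and conjugating by P, we get:

e^{tB} =
  [3*t^2*exp(5*t)/2 - 5*t*exp(5*t) + exp(5*t), 3*t^2*exp(5*t)/2 - 8*t*exp(5*t), -3*t^2*exp(5*t)/2 - t*exp(5*t)]
  [-t^2*exp(5*t) + 3*t*exp(5*t), -t^2*exp(5*t) + 5*t*exp(5*t) + exp(5*t), t^2*exp(5*t) + t*exp(5*t)]
  [t^2*exp(5*t)/2 - 2*t*exp(5*t), t^2*exp(5*t)/2 - 3*t*exp(5*t), -t^2*exp(5*t)/2 + exp(5*t)]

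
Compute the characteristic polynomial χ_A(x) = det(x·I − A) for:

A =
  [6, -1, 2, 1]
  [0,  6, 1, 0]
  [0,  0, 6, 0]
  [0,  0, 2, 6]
x^4 - 24*x^3 + 216*x^2 - 864*x + 1296

Expanding det(x·I − A) (e.g. by cofactor expansion or by noting that A is similar to its Jordan form J, which has the same characteristic polynomial as A) gives
  χ_A(x) = x^4 - 24*x^3 + 216*x^2 - 864*x + 1296
which factors as (x - 6)^4. The eigenvalues (with algebraic multiplicities) are λ = 6 with multiplicity 4.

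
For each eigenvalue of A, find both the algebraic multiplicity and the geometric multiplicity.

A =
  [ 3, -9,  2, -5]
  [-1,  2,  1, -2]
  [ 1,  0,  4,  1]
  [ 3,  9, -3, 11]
λ = 5: alg = 4, geom = 2

Step 1 — factor the characteristic polynomial to read off the algebraic multiplicities:
  χ_A(x) = (x - 5)^4

Step 2 — compute geometric multiplicities via the rank-nullity identity g(λ) = n − rank(A − λI):
  rank(A − (5)·I) = 2, so dim ker(A − (5)·I) = n − 2 = 2

Summary:
  λ = 5: algebraic multiplicity = 4, geometric multiplicity = 2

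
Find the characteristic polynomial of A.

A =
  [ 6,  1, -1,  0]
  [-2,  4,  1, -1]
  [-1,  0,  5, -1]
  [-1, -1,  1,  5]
x^4 - 20*x^3 + 150*x^2 - 500*x + 625

Expanding det(x·I − A) (e.g. by cofactor expansion or by noting that A is similar to its Jordan form J, which has the same characteristic polynomial as A) gives
  χ_A(x) = x^4 - 20*x^3 + 150*x^2 - 500*x + 625
which factors as (x - 5)^4. The eigenvalues (with algebraic multiplicities) are λ = 5 with multiplicity 4.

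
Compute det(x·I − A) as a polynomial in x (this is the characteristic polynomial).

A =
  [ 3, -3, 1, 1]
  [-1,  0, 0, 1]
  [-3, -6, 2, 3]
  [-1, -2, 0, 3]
x^4 - 8*x^3 + 24*x^2 - 32*x + 16

Expanding det(x·I − A) (e.g. by cofactor expansion or by noting that A is similar to its Jordan form J, which has the same characteristic polynomial as A) gives
  χ_A(x) = x^4 - 8*x^3 + 24*x^2 - 32*x + 16
which factors as (x - 2)^4. The eigenvalues (with algebraic multiplicities) are λ = 2 with multiplicity 4.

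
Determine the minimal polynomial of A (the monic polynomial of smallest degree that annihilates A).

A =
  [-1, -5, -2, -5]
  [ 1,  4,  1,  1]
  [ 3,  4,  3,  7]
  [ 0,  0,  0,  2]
x^3 - 6*x^2 + 12*x - 8

The characteristic polynomial is χ_A(x) = (x - 2)^4, so the eigenvalues are known. The minimal polynomial is
  m_A(x) = Π_λ (x − λ)^{k_λ}
where k_λ is the size of the *largest* Jordan block for λ (equivalently, the smallest k with (A − λI)^k v = 0 for every generalised eigenvector v of λ).

  λ = 2: largest Jordan block has size 3, contributing (x − 2)^3

So m_A(x) = (x - 2)^3 = x^3 - 6*x^2 + 12*x - 8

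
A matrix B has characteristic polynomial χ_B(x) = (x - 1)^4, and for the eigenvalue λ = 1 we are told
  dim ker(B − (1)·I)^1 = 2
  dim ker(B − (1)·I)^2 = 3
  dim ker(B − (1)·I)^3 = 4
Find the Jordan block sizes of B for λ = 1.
Block sizes for λ = 1: [3, 1]

From the dimensions of kernels of powers, the number of Jordan blocks of size at least j is d_j − d_{j−1} where d_j = dim ker(N^j) (with d_0 = 0). Computing the differences gives [2, 1, 1].
The number of blocks of size exactly k is (#blocks of size ≥ k) − (#blocks of size ≥ k + 1), so the partition is: 1 block(s) of size 1, 1 block(s) of size 3.
In nonincreasing order the block sizes are [3, 1].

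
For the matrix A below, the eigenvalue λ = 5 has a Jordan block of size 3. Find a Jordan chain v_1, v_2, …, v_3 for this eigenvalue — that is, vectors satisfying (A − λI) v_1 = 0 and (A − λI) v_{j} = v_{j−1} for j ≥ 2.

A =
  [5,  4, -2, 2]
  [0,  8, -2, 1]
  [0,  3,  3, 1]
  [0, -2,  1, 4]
A Jordan chain for λ = 5 of length 3:
v_1 = (2, 1, 1, -1)ᵀ
v_2 = (4, 3, 3, -2)ᵀ
v_3 = (0, 1, 0, 0)ᵀ

Let N = A − (5)·I. We want v_3 with N^3 v_3 = 0 but N^2 v_3 ≠ 0; then v_{j-1} := N · v_j for j = 3, …, 2.

Pick v_3 = (0, 1, 0, 0)ᵀ.
Then v_2 = N · v_3 = (4, 3, 3, -2)ᵀ.
Then v_1 = N · v_2 = (2, 1, 1, -1)ᵀ.

Sanity check: (A − (5)·I) v_1 = (0, 0, 0, 0)ᵀ = 0. ✓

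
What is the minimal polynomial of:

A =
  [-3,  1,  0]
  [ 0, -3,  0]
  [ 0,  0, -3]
x^2 + 6*x + 9

The characteristic polynomial is χ_A(x) = (x + 3)^3, so the eigenvalues are known. The minimal polynomial is
  m_A(x) = Π_λ (x − λ)^{k_λ}
where k_λ is the size of the *largest* Jordan block for λ (equivalently, the smallest k with (A − λI)^k v = 0 for every generalised eigenvector v of λ).

  λ = -3: largest Jordan block has size 2, contributing (x + 3)^2

So m_A(x) = (x + 3)^2 = x^2 + 6*x + 9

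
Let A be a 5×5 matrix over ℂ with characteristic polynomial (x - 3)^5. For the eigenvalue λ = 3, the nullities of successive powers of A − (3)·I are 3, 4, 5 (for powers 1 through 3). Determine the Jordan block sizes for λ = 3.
Block sizes for λ = 3: [3, 1, 1]

From the dimensions of kernels of powers, the number of Jordan blocks of size at least j is d_j − d_{j−1} where d_j = dim ker(N^j) (with d_0 = 0). Computing the differences gives [3, 1, 1].
The number of blocks of size exactly k is (#blocks of size ≥ k) − (#blocks of size ≥ k + 1), so the partition is: 2 block(s) of size 1, 1 block(s) of size 3.
In nonincreasing order the block sizes are [3, 1, 1].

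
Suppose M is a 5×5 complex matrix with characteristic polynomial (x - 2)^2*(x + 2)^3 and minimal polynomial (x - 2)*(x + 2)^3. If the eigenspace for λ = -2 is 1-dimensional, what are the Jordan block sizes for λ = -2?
Block sizes for λ = -2: [3]

Step 1 — from the characteristic polynomial, algebraic multiplicity of λ = -2 is 3. From dim ker(M − (-2)·I) = 1, there are exactly 1 Jordan blocks for λ = -2.
Step 2 — from the minimal polynomial, the factor (x + 2)^3 tells us the largest block for λ = -2 has size 3.
Step 3 — with total size 3, 1 blocks, and largest block 3, the block sizes (in nonincreasing order) are [3].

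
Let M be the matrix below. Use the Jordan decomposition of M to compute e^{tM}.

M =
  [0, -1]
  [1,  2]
e^{tM} =
  [-t*exp(t) + exp(t), -t*exp(t)]
  [t*exp(t), t*exp(t) + exp(t)]

Strategy: write M = P · J · P⁻¹ where J is a Jordan canonical form, so e^{tM} = P · e^{tJ} · P⁻¹, and e^{tJ} can be computed block-by-block.

M has Jordan form
J =
  [1, 1]
  [0, 1]
(up to reordering of blocks).

Per-block formulas:
  For a 2×2 Jordan block J_2(1): exp(t · J_2(1)) = e^(1t)·(I + t·N), where N is the 2×2 nilpotent shift.

After assembling e^{tJ} and conjugating by P, we get:

e^{tM} =
  [-t*exp(t) + exp(t), -t*exp(t)]
  [t*exp(t), t*exp(t) + exp(t)]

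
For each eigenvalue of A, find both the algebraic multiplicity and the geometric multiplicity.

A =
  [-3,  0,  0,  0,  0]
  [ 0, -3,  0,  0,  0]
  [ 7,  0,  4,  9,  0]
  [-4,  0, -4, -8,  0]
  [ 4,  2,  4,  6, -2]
λ = -3: alg = 2, geom = 2; λ = -2: alg = 3, geom = 2

Step 1 — factor the characteristic polynomial to read off the algebraic multiplicities:
  χ_A(x) = (x + 2)^3*(x + 3)^2

Step 2 — compute geometric multiplicities via the rank-nullity identity g(λ) = n − rank(A − λI):
  rank(A − (-3)·I) = 3, so dim ker(A − (-3)·I) = n − 3 = 2
  rank(A − (-2)·I) = 3, so dim ker(A − (-2)·I) = n − 3 = 2

Summary:
  λ = -3: algebraic multiplicity = 2, geometric multiplicity = 2
  λ = -2: algebraic multiplicity = 3, geometric multiplicity = 2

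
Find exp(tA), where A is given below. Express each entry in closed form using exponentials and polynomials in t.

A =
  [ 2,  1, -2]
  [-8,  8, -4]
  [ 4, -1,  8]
e^{tA} =
  [-4*t*exp(6*t) + exp(6*t), t*exp(6*t), -2*t*exp(6*t)]
  [-8*t*exp(6*t), 2*t*exp(6*t) + exp(6*t), -4*t*exp(6*t)]
  [4*t*exp(6*t), -t*exp(6*t), 2*t*exp(6*t) + exp(6*t)]

Strategy: write A = P · J · P⁻¹ where J is a Jordan canonical form, so e^{tA} = P · e^{tJ} · P⁻¹, and e^{tJ} can be computed block-by-block.

A has Jordan form
J =
  [6, 1, 0]
  [0, 6, 0]
  [0, 0, 6]
(up to reordering of blocks).

Per-block formulas:
  For a 2×2 Jordan block J_2(6): exp(t · J_2(6)) = e^(6t)·(I + t·N), where N is the 2×2 nilpotent shift.
  For a 1×1 block at λ = 6: exp(t · [6]) = [e^(6t)].

After assembling e^{tJ} and conjugating by P, we get:

e^{tA} =
  [-4*t*exp(6*t) + exp(6*t), t*exp(6*t), -2*t*exp(6*t)]
  [-8*t*exp(6*t), 2*t*exp(6*t) + exp(6*t), -4*t*exp(6*t)]
  [4*t*exp(6*t), -t*exp(6*t), 2*t*exp(6*t) + exp(6*t)]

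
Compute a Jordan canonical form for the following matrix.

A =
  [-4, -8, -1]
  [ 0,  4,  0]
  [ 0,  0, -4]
J_2(-4) ⊕ J_1(4)

The characteristic polynomial is
  det(x·I − A) = x^3 + 4*x^2 - 16*x - 64 = (x - 4)*(x + 4)^2

Eigenvalues and multiplicities (the geometric multiplicity of λ is n − rank(A − λI), which equals the number of Jordan blocks for λ):
  λ = -4: algebraic multiplicity = 2, geometric multiplicity = 1
  λ = 4: algebraic multiplicity = 1, geometric multiplicity = 1

Determining the block sizes for each eigenvalue:
  λ = -4: one block (gm = 1), so the single block has size am = 2 → block sizes [2]
  λ = 4: one block (gm = 1), so the single block has size am = 1 → block sizes [1]

Assembling the blocks gives a Jordan form
J =
  [-4,  1, 0]
  [ 0, -4, 0]
  [ 0,  0, 4]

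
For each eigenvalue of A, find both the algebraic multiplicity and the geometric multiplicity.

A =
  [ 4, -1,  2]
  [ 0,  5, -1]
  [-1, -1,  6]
λ = 5: alg = 3, geom = 1

Step 1 — factor the characteristic polynomial to read off the algebraic multiplicities:
  χ_A(x) = (x - 5)^3

Step 2 — compute geometric multiplicities via the rank-nullity identity g(λ) = n − rank(A − λI):
  rank(A − (5)·I) = 2, so dim ker(A − (5)·I) = n − 2 = 1

Summary:
  λ = 5: algebraic multiplicity = 3, geometric multiplicity = 1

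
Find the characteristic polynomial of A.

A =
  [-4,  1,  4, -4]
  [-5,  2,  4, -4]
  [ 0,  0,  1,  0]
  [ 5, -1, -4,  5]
x^4 - 4*x^3 + 6*x^2 - 4*x + 1

Expanding det(x·I − A) (e.g. by cofactor expansion or by noting that A is similar to its Jordan form J, which has the same characteristic polynomial as A) gives
  χ_A(x) = x^4 - 4*x^3 + 6*x^2 - 4*x + 1
which factors as (x - 1)^4. The eigenvalues (with algebraic multiplicities) are λ = 1 with multiplicity 4.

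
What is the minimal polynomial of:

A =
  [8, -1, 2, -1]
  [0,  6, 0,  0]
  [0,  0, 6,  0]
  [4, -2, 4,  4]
x^2 - 12*x + 36

The characteristic polynomial is χ_A(x) = (x - 6)^4, so the eigenvalues are known. The minimal polynomial is
  m_A(x) = Π_λ (x − λ)^{k_λ}
where k_λ is the size of the *largest* Jordan block for λ (equivalently, the smallest k with (A − λI)^k v = 0 for every generalised eigenvector v of λ).

  λ = 6: largest Jordan block has size 2, contributing (x − 6)^2

So m_A(x) = (x - 6)^2 = x^2 - 12*x + 36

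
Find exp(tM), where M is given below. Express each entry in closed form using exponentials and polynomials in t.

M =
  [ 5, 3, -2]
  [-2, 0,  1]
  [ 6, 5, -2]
e^{tM} =
  [-t^2*exp(t) + 4*t*exp(t) + exp(t), -t^2*exp(t)/2 + 3*t*exp(t), t^2*exp(t)/2 - 2*t*exp(t)]
  [-2*t*exp(t), -t*exp(t) + exp(t), t*exp(t)]
  [-2*t^2*exp(t) + 6*t*exp(t), -t^2*exp(t) + 5*t*exp(t), t^2*exp(t) - 3*t*exp(t) + exp(t)]

Strategy: write M = P · J · P⁻¹ where J is a Jordan canonical form, so e^{tM} = P · e^{tJ} · P⁻¹, and e^{tJ} can be computed block-by-block.

M has Jordan form
J =
  [1, 1, 0]
  [0, 1, 1]
  [0, 0, 1]
(up to reordering of blocks).

Per-block formulas:
  For a 3×3 Jordan block J_3(1): exp(t · J_3(1)) = e^(1t)·(I + t·N + (t^2/2)·N^2), where N is the 3×3 nilpotent shift.

After assembling e^{tJ} and conjugating by P, we get:

e^{tM} =
  [-t^2*exp(t) + 4*t*exp(t) + exp(t), -t^2*exp(t)/2 + 3*t*exp(t), t^2*exp(t)/2 - 2*t*exp(t)]
  [-2*t*exp(t), -t*exp(t) + exp(t), t*exp(t)]
  [-2*t^2*exp(t) + 6*t*exp(t), -t^2*exp(t) + 5*t*exp(t), t^2*exp(t) - 3*t*exp(t) + exp(t)]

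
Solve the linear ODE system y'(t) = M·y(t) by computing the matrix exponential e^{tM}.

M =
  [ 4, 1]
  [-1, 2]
e^{tM} =
  [t*exp(3*t) + exp(3*t), t*exp(3*t)]
  [-t*exp(3*t), -t*exp(3*t) + exp(3*t)]

Strategy: write M = P · J · P⁻¹ where J is a Jordan canonical form, so e^{tM} = P · e^{tJ} · P⁻¹, and e^{tJ} can be computed block-by-block.

M has Jordan form
J =
  [3, 1]
  [0, 3]
(up to reordering of blocks).

Per-block formulas:
  For a 2×2 Jordan block J_2(3): exp(t · J_2(3)) = e^(3t)·(I + t·N), where N is the 2×2 nilpotent shift.

After assembling e^{tJ} and conjugating by P, we get:

e^{tM} =
  [t*exp(3*t) + exp(3*t), t*exp(3*t)]
  [-t*exp(3*t), -t*exp(3*t) + exp(3*t)]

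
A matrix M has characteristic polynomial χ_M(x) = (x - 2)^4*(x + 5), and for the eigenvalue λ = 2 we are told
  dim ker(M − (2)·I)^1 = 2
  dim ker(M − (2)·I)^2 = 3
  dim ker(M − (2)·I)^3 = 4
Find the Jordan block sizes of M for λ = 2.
Block sizes for λ = 2: [3, 1]

From the dimensions of kernels of powers, the number of Jordan blocks of size at least j is d_j − d_{j−1} where d_j = dim ker(N^j) (with d_0 = 0). Computing the differences gives [2, 1, 1].
The number of blocks of size exactly k is (#blocks of size ≥ k) − (#blocks of size ≥ k + 1), so the partition is: 1 block(s) of size 1, 1 block(s) of size 3.
In nonincreasing order the block sizes are [3, 1].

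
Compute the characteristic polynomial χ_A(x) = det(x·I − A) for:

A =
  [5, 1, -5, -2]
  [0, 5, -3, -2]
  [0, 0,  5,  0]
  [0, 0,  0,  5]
x^4 - 20*x^3 + 150*x^2 - 500*x + 625

Expanding det(x·I − A) (e.g. by cofactor expansion or by noting that A is similar to its Jordan form J, which has the same characteristic polynomial as A) gives
  χ_A(x) = x^4 - 20*x^3 + 150*x^2 - 500*x + 625
which factors as (x - 5)^4. The eigenvalues (with algebraic multiplicities) are λ = 5 with multiplicity 4.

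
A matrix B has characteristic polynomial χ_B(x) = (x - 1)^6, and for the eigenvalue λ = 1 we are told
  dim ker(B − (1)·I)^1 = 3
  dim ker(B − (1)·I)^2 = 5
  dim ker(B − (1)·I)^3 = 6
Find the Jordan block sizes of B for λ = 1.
Block sizes for λ = 1: [3, 2, 1]

From the dimensions of kernels of powers, the number of Jordan blocks of size at least j is d_j − d_{j−1} where d_j = dim ker(N^j) (with d_0 = 0). Computing the differences gives [3, 2, 1].
The number of blocks of size exactly k is (#blocks of size ≥ k) − (#blocks of size ≥ k + 1), so the partition is: 1 block(s) of size 1, 1 block(s) of size 2, 1 block(s) of size 3.
In nonincreasing order the block sizes are [3, 2, 1].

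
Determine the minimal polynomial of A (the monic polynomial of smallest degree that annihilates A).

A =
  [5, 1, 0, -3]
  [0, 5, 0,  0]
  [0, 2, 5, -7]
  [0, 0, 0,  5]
x^2 - 10*x + 25

The characteristic polynomial is χ_A(x) = (x - 5)^4, so the eigenvalues are known. The minimal polynomial is
  m_A(x) = Π_λ (x − λ)^{k_λ}
where k_λ is the size of the *largest* Jordan block for λ (equivalently, the smallest k with (A − λI)^k v = 0 for every generalised eigenvector v of λ).

  λ = 5: largest Jordan block has size 2, contributing (x − 5)^2

So m_A(x) = (x - 5)^2 = x^2 - 10*x + 25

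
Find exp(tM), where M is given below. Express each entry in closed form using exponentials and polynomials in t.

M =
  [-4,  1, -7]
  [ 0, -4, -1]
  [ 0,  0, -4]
e^{tM} =
  [exp(-4*t), t*exp(-4*t), -t^2*exp(-4*t)/2 - 7*t*exp(-4*t)]
  [0, exp(-4*t), -t*exp(-4*t)]
  [0, 0, exp(-4*t)]

Strategy: write M = P · J · P⁻¹ where J is a Jordan canonical form, so e^{tM} = P · e^{tJ} · P⁻¹, and e^{tJ} can be computed block-by-block.

M has Jordan form
J =
  [-4,  1,  0]
  [ 0, -4,  1]
  [ 0,  0, -4]
(up to reordering of blocks).

Per-block formulas:
  For a 3×3 Jordan block J_3(-4): exp(t · J_3(-4)) = e^(-4t)·(I + t·N + (t^2/2)·N^2), where N is the 3×3 nilpotent shift.

After assembling e^{tJ} and conjugating by P, we get:

e^{tM} =
  [exp(-4*t), t*exp(-4*t), -t^2*exp(-4*t)/2 - 7*t*exp(-4*t)]
  [0, exp(-4*t), -t*exp(-4*t)]
  [0, 0, exp(-4*t)]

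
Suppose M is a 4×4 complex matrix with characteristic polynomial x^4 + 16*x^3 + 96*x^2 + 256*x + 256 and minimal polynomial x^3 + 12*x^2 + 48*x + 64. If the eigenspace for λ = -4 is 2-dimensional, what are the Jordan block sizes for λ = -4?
Block sizes for λ = -4: [3, 1]

Step 1 — from the characteristic polynomial, algebraic multiplicity of λ = -4 is 4. From dim ker(M − (-4)·I) = 2, there are exactly 2 Jordan blocks for λ = -4.
Step 2 — from the minimal polynomial, the factor (x + 4)^3 tells us the largest block for λ = -4 has size 3.
Step 3 — with total size 4, 2 blocks, and largest block 3, the block sizes (in nonincreasing order) are [3, 1].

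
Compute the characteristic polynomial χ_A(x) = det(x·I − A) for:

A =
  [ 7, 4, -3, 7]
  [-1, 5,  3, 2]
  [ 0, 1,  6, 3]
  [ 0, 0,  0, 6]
x^4 - 24*x^3 + 216*x^2 - 864*x + 1296

Expanding det(x·I − A) (e.g. by cofactor expansion or by noting that A is similar to its Jordan form J, which has the same characteristic polynomial as A) gives
  χ_A(x) = x^4 - 24*x^3 + 216*x^2 - 864*x + 1296
which factors as (x - 6)^4. The eigenvalues (with algebraic multiplicities) are λ = 6 with multiplicity 4.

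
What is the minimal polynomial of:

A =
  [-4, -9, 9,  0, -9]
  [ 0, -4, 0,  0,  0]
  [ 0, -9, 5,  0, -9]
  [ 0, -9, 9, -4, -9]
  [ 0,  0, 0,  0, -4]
x^2 - x - 20

The characteristic polynomial is χ_A(x) = (x - 5)*(x + 4)^4, so the eigenvalues are known. The minimal polynomial is
  m_A(x) = Π_λ (x − λ)^{k_λ}
where k_λ is the size of the *largest* Jordan block for λ (equivalently, the smallest k with (A − λI)^k v = 0 for every generalised eigenvector v of λ).

  λ = -4: largest Jordan block has size 1, contributing (x + 4)
  λ = 5: largest Jordan block has size 1, contributing (x − 5)

So m_A(x) = (x - 5)*(x + 4) = x^2 - x - 20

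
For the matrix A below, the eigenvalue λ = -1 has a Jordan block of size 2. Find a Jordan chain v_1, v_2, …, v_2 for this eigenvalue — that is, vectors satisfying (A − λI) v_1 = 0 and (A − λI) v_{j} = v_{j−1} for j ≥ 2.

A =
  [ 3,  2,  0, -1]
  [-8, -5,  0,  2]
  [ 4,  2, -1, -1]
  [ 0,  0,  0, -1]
A Jordan chain for λ = -1 of length 2:
v_1 = (4, -8, 4, 0)ᵀ
v_2 = (1, 0, 0, 0)ᵀ

Let N = A − (-1)·I. We want v_2 with N^2 v_2 = 0 but N^1 v_2 ≠ 0; then v_{j-1} := N · v_j for j = 2, …, 2.

Pick v_2 = (1, 0, 0, 0)ᵀ.
Then v_1 = N · v_2 = (4, -8, 4, 0)ᵀ.

Sanity check: (A − (-1)·I) v_1 = (0, 0, 0, 0)ᵀ = 0. ✓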